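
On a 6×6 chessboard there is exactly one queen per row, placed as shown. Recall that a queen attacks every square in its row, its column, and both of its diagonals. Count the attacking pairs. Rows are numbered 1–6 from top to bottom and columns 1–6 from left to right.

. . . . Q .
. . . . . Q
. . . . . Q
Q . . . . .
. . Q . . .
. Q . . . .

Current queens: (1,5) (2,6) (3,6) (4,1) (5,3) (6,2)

Same column: (2,6)–(3,6) (column 6).
Same diagonal: (1,5)–(2,6) (|1−2| = |5−6| = 1); (2,6)–(5,3) (|2−5| = |6−3| = 3); (2,6)–(6,2) (|2−6| = |6−2| = 4); (5,3)–(6,2) (|5−6| = |3−2| = 1).
Total attacking pairs: 5.

5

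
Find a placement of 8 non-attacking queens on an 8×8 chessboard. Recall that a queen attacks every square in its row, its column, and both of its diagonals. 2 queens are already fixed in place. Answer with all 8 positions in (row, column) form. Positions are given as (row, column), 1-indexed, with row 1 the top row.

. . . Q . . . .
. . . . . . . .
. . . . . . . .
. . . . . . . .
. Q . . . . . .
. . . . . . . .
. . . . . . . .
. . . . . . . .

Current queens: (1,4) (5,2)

(1,4) (2,1) (3,5) (4,8) (5,2) (6,7) (7,3) (8,6)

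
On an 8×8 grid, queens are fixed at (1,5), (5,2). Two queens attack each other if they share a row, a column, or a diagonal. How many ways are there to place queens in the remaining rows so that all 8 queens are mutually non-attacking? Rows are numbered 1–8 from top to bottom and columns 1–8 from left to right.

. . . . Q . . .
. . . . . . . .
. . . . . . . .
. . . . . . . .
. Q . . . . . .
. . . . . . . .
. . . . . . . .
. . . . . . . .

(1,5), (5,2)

3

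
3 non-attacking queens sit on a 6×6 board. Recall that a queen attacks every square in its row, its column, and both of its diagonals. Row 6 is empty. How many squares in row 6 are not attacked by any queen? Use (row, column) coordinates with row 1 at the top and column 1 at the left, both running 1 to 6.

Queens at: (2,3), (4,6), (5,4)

(2,3) attacks row 6 at column 3.
(4,6) attacks row 6 at column 6 and diagonals 4.
(5,4) attacks row 6 at column 4 and diagonals 3, 5.
Attacked columns: {3, 4, 5, 6}. Safe: {1, 2}.

2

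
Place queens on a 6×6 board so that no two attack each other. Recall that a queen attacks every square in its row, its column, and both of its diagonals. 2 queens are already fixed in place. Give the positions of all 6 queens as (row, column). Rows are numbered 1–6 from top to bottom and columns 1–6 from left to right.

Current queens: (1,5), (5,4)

Row 2: attacked by (1,5)→{4,5,6}; (5,4)→{1,4}. Safe: 2, 3. Place at column 3.
Row 3: attacked by (1,5)→{3,5}; (2,3)→{2,3,4}; (5,4)→{2,4,6}. Safe: 1. Place at column 1.
Row 4: attacked by (1,5)→{2,5}; (2,3)→{1,3,5}; (3,1)→{1,2}; (5,4)→{3,4,5}. Safe: 6. Place at column 6.
Row 6: attacked by (1,5)→{5}; (2,3)→{3}; (3,1)→{1,4}; (4,6)→{4,6}; (5,4)→{3,4,5}. Safe: 2. Place at column 2.
Columns [5, 3, 1, 6, 4, 2], r−c [-4, -1, 2, -2, 1, 4], r+c [6, 5, 4, 10, 9, 8] are all distinct, so no two queens attack.

(1,5) (2,3) (3,1) (4,6) (5,4) (6,2)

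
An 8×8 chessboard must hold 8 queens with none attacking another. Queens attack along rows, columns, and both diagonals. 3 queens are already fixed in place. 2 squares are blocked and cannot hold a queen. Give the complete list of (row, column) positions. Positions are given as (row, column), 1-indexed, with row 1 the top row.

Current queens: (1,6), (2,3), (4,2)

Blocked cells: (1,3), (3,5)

(1,6) (2,3) (3,7) (4,2) (5,8) (6,5) (7,1) (8,4)

Row 3: attacked by (1,6)→{4,6,8}; (2,3)→{2,3,4}; (4,2)→{1,2,3}. Blocked: 5. Safe: 7. Place at column 7.
Row 5: attacked by (1,6)→{2,6}; (2,3)→{3,6}; (3,7)→{5,7}; (4,2)→{1,2,3}. Safe: 4, 8. Place at column 8.
Row 6: attacked by (1,6)→{1,6}; (2,3)→{3,7}; (3,7)→{4,7}; (4,2)→{2,4}; (5,8)→{7,8}. Safe: 5. Place at column 5.
Row 7: attacked by (1,6)→{6}; (2,3)→{3,8}; (3,7)→{3,7}; (4,2)→{2,5}; (5,8)→{6,8}; (6,5)→{4,5,6}. Safe: 1. Place at column 1.
Row 8: attacked by (1,6)→{6}; (2,3)→{3}; (3,7)→{2,7}; (4,2)→{2,6}; (5,8)→{5,8}; (6,5)→{3,5,7}; (7,1)→{1,2}. Safe: 4. Place at column 4.
Columns [6, 3, 7, 2, 8, 5, 1, 4], r−c [-5, -1, -4, 2, -3, 1, 6, 4], r+c [7, 5, 10, 6, 13, 11, 8, 12] are all distinct, so no two queens attack.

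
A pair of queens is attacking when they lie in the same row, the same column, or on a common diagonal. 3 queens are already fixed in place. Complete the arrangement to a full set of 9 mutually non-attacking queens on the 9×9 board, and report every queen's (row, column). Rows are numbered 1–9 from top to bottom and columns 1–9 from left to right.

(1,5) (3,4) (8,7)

Row 2: attacked by (1,5)→{4,5,6}; (3,4)→{3,4,5}; (8,7)→{1,7}. Safe: 2, 8, 9. Place at column 8.
Row 4: attacked by (1,5)→{2,5,8}; (2,8)→{6,8}; (3,4)→{3,4,5}; (8,7)→{3,7}. Safe: 1, 9. Place at column 1.
Row 5: attacked by (1,5)→{1,5,9}; (2,8)→{5,8}; (3,4)→{2,4,6}; (4,1)→{1,2}; (8,7)→{4,7}. Safe: 3. Place at column 3.
Row 6: attacked by (1,5)→{5}; (2,8)→{4,8}; (3,4)→{1,4,7}; (4,1)→{1,3}; (5,3)→{2,3,4}; (8,7)→{5,7,9}. Safe: 6. Place at column 6.
Row 7: attacked by (1,5)→{5}; (2,8)→{3,8}; (3,4)→{4,8}; (4,1)→{1,4}; (5,3)→{1,3,5}; (6,6)→{5,6,7}; (8,7)→{6,7,8}. Safe: 2, 9. Place at column 9.
Row 9: attacked by (1,5)→{5}; (2,8)→{1,8}; (3,4)→{4}; (4,1)→{1,6}; (5,3)→{3,7}; (6,6)→{3,6,9}; (7,9)→{7,9}; (8,7)→{6,7,8}. Safe: 2. Place at column 2.
Columns [5, 8, 4, 1, 3, 6, 9, 7, 2], r−c [-4, -6, -1, 3, 2, 0, -2, 1, 7], r+c [6, 10, 7, 5, 8, 12, 16, 15, 11] are all distinct, so no two queens attack.

(1,5) (2,8) (3,4) (4,1) (5,3) (6,6) (7,9) (8,7) (9,2)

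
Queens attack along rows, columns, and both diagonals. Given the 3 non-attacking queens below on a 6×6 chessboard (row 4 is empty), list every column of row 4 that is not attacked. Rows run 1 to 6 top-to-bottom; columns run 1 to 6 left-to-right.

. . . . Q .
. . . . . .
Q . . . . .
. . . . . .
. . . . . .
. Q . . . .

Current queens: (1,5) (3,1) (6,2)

columns 3, 6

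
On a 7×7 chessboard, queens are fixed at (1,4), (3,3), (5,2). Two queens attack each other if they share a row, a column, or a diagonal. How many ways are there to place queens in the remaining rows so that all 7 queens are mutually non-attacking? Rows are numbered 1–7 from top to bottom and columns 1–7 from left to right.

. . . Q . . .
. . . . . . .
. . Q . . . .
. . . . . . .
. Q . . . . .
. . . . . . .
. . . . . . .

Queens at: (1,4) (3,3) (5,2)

2

Branch on row 2: col 1 → 1; col 6 → 0; col 7 → 1.
Sum: 1 + 0 + 1 = 2.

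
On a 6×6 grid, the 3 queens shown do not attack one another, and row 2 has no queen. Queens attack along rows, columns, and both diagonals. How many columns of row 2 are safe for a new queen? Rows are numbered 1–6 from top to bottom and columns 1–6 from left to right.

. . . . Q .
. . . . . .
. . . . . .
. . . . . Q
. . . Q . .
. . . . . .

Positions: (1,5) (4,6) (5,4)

(1,5) attacks row 2 at column 5 and diagonals 4, 6.
(4,6) attacks row 2 at column 6 and diagonals 4.
(5,4) attacks row 2 at column 4 and diagonals 1.
Attacked columns: {1, 4, 5, 6}. Safe: {2, 3}.

2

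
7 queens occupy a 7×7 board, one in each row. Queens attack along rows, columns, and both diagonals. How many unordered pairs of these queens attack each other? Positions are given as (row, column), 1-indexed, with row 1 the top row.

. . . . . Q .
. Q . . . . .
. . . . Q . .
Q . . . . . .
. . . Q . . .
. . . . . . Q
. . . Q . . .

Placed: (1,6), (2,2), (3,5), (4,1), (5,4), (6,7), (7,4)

2

Same column: (5,4)–(7,4) (column 4).
Same diagonal: (4,1)–(7,4) (|4−7| = |1−4| = 3).
Total attacking pairs: 2.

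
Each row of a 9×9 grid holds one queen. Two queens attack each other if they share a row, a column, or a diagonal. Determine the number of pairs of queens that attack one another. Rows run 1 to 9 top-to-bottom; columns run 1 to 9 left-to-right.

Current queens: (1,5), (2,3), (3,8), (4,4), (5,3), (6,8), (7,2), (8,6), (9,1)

Same column: (2,3)–(5,3) (column 3); (3,8)–(6,8) (column 8).
Same diagonal: (4,4)–(5,3) (|4−5| = |4−3| = 1); (5,3)–(8,6) (|5−8| = |3−6| = 3); (6,8)–(8,6) (|6−8| = |8−6| = 2).
Total attacking pairs: 5.

5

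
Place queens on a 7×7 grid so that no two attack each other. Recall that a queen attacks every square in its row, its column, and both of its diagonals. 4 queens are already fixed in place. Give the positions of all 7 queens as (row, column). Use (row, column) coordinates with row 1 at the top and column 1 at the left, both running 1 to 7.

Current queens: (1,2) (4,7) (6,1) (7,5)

Row 2: attacked by (1,2)→{1,2,3}; (4,7)→{5,7}; (6,1)→{1,5}; (7,5)→{5}. Safe: 4, 6. Place at column 6.
Row 3: attacked by (1,2)→{2,4}; (2,6)→{5,6,7}; (4,7)→{6,7}; (6,1)→{1,4}; (7,5)→{1,5}. Safe: 3. Place at column 3.
Row 5: attacked by (1,2)→{2,6}; (2,6)→{3,6}; (3,3)→{1,3,5}; (4,7)→{6,7}; (6,1)→{1,2}; (7,5)→{3,5,7}. Safe: 4. Place at column 4.
Columns [2, 6, 3, 7, 4, 1, 5], r−c [-1, -4, 0, -3, 1, 5, 2], r+c [3, 8, 6, 11, 9, 7, 12] are all distinct, so no two queens attack.

(1,2) (2,6) (3,3) (4,7) (5,4) (6,1) (7,5)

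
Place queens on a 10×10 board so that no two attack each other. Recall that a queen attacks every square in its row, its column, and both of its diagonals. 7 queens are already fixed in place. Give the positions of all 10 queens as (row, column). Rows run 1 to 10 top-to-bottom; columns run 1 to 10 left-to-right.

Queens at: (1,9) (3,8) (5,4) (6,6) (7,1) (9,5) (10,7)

(1,9) (2,3) (3,8) (4,2) (5,4) (6,6) (7,1) (8,10) (9,5) (10,7)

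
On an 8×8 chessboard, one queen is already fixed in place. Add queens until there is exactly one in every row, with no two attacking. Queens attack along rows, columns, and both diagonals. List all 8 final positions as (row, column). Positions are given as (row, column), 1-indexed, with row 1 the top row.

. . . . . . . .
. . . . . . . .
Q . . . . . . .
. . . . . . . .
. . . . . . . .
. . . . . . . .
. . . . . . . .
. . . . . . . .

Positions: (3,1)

Row 1: attacked by (3,1)→{1,3}. Safe: 2, 4, 5, 6, 7, 8. Place at column 8.
Row 2: attacked by (1,8)→{7,8}; (3,1)→{1,2}. Safe: 3, 4, 5, 6. Place at column 3.
Row 4: attacked by (1,8)→{5,8}; (2,3)→{1,3,5}; (3,1)→{1,2}. Safe: 4, 6, 7. Place at column 6.
Row 5: attacked by (1,8)→{4,8}; (2,3)→{3,6}; (3,1)→{1,3}; (4,6)→{5,6,7}. Safe: 2. Place at column 2.
Row 6: attacked by (1,8)→{3,8}; (2,3)→{3,7}; (3,1)→{1,4}; (4,6)→{4,6,8}; (5,2)→{1,2,3}. Safe: 5. Place at column 5.
Row 7: attacked by (1,8)→{2,8}; (2,3)→{3,8}; (3,1)→{1,5}; (4,6)→{3,6}; (5,2)→{2,4}; (6,5)→{4,5,6}. Safe: 7. Place at column 7.
Row 8: attacked by (1,8)→{1,8}; (2,3)→{3}; (3,1)→{1,6}; (4,6)→{2,6}; (5,2)→{2,5}; (6,5)→{3,5,7}; (7,7)→{6,7,8}. Safe: 4. Place at column 4.
Columns [8, 3, 1, 6, 2, 5, 7, 4], r−c [-7, -1, 2, -2, 3, 1, 0, 4], r+c [9, 5, 4, 10, 7, 11, 14, 12] are all distinct, so no two queens attack.

(1,8) (2,3) (3,1) (4,6) (5,2) (6,5) (7,7) (8,4)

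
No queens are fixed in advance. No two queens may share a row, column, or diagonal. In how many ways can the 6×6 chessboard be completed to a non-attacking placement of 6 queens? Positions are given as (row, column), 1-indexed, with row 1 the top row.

4

Branch on row 1: col 1 → 0; col 2 → 1; col 3 → 1; col 4 → 1; col 5 → 1; col 6 → 0.
Sum: 0 + 1 + 1 + 1 + 1 + 0 = 4.
(This is the classic 6-queens count.)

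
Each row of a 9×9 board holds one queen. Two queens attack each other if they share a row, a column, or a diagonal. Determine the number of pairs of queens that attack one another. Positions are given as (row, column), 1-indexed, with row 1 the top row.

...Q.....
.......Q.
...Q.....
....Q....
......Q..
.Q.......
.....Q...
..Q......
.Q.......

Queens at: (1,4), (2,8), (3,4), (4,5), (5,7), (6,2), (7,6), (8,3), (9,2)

Same column: (1,4)–(3,4) (column 4); (6,2)–(9,2) (column 2).
Same diagonal: (3,4)–(4,5) (|3−4| = |4−5| = 1); (8,3)–(9,2) (|8−9| = |3−2| = 1).
Total attacking pairs: 4.

4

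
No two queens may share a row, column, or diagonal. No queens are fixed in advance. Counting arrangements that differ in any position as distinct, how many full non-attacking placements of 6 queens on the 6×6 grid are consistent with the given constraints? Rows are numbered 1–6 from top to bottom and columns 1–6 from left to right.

4

Branch on row 1: col 1 → 0; col 2 → 1; col 3 → 1; col 4 → 1; col 5 → 1; col 6 → 0.
Sum: 0 + 1 + 1 + 1 + 1 + 0 = 4.
(This is the classic 6-queens count.)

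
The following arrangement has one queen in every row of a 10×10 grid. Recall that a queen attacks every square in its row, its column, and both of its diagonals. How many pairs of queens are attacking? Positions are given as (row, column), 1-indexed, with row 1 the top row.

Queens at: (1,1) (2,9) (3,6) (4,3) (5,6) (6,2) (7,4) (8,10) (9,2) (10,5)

8

Same column: (3,6)–(5,6) (column 6); (6,2)–(9,2) (column 2).
Same diagonal: (2,9)–(5,6) (|2−5| = |9−6| = 3); (2,9)–(7,4) (|2−7| = |9−4| = 5); (2,9)–(9,2) (|2−9| = |9−2| = 7); (5,6)–(7,4) (|5−7| = |6−4| = 2); (5,6)–(9,2) (|5−9| = |6−2| = 4); (7,4)–(9,2) (|7−9| = |4−2| = 2).
Total attacking pairs: 8.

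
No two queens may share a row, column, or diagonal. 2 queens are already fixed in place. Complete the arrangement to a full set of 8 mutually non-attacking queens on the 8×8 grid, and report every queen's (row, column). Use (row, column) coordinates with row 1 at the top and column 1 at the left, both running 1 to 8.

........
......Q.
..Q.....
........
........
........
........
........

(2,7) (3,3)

Row 1: attacked by (2,7)→{6,7,8}; (3,3)→{1,3,5}. Safe: 2, 4. Place at column 4.
Row 4: attacked by (1,4)→{1,4,7}; (2,7)→{5,7}; (3,3)→{2,3,4}. Safe: 6, 8. Place at column 8.
Row 5: attacked by (1,4)→{4,8}; (2,7)→{4,7}; (3,3)→{1,3,5}; (4,8)→{7,8}. Safe: 2, 6. Place at column 2.
Row 6: attacked by (1,4)→{4}; (2,7)→{3,7}; (3,3)→{3,6}; (4,8)→{6,8}; (5,2)→{1,2,3}. Safe: 5. Place at column 5.
Row 7: attacked by (1,4)→{4}; (2,7)→{2,7}; (3,3)→{3,7}; (4,8)→{5,8}; (5,2)→{2,4}; (6,5)→{4,5,6}. Safe: 1. Place at column 1.
Row 8: attacked by (1,4)→{4}; (2,7)→{1,7}; (3,3)→{3,8}; (4,8)→{4,8}; (5,2)→{2,5}; (6,5)→{3,5,7}; (7,1)→{1,2}. Safe: 6. Place at column 6.
Columns [4, 7, 3, 8, 2, 5, 1, 6], r−c [-3, -5, 0, -4, 3, 1, 6, 2], r+c [5, 9, 6, 12, 7, 11, 8, 14] are all distinct, so no two queens attack.

(1,4) (2,7) (3,3) (4,8) (5,2) (6,5) (7,1) (8,6)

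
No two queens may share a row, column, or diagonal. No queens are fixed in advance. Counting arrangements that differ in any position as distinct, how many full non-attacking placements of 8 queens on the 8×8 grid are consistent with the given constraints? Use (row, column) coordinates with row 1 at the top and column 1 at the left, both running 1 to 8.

Branch on row 1: col 1 → 4; col 2 → 8; col 3 → 16; col 4 → 18; col 5 → 18; col 6 → 16; col 7 → 8; col 8 → 4.
Sum: 4 + 8 + 16 + 18 + 18 + 16 + 8 + 4 = 92.
(This is the classic 8-queens count.)

92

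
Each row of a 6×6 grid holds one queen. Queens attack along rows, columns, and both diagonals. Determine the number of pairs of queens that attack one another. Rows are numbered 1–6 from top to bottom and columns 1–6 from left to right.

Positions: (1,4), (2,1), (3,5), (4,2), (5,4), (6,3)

3

Same column: (1,4)–(5,4) (column 4).
Same diagonal: (2,1)–(5,4) (|2−5| = |1−4| = 3); (5,4)–(6,3) (|5−6| = |4−3| = 1).
Total attacking pairs: 3.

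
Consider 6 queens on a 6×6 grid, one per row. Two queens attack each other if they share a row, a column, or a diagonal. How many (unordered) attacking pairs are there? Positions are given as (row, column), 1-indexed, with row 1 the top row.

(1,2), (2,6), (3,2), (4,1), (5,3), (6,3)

Same column: (1,2)–(3,2) (column 2); (5,3)–(6,3) (column 3).
Same diagonal: (2,6)–(5,3) (|2−5| = |6−3| = 3); (3,2)–(4,1) (|3−4| = |2−1| = 1); (4,1)–(6,3) (|4−6| = |1−3| = 2).
Total attacking pairs: 5.

5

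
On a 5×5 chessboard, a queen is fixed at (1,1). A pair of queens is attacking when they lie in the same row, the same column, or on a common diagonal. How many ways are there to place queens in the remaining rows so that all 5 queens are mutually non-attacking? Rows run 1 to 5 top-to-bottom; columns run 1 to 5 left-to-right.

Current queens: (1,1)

2

Branch on row 2: col 3 → 1; col 4 → 1; col 5 → 0.
Sum: 1 + 1 + 0 = 2.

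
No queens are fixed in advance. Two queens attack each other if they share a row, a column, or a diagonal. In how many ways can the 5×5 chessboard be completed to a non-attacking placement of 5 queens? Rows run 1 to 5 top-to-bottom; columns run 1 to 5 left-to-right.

10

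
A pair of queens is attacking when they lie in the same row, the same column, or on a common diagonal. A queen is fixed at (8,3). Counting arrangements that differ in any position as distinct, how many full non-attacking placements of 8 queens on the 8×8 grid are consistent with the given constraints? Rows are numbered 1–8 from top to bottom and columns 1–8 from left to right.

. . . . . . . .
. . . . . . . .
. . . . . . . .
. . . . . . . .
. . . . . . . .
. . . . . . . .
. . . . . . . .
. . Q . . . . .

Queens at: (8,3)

16

Branch on row 1: col 1 → 2; col 2 → 2; col 4 → 3; col 5 → 4; col 6 → 5; col 7 → 0; col 8 → 0.
Sum: 2 + 2 + 3 + 4 + 5 + 0 + 0 = 16.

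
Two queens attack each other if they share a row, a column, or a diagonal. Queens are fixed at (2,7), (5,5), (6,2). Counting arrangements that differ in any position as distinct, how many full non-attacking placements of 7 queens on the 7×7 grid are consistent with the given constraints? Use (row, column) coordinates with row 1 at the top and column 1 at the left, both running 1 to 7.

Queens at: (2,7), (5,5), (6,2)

Branch on row 1: col 3 → 1; col 4 → 0.
Sum: 1 + 0 = 1.

1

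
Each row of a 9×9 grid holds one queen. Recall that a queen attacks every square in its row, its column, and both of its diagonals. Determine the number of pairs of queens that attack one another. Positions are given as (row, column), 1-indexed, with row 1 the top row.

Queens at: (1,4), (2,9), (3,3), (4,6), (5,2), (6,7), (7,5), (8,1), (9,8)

All columns are distinct and no two queens satisfy |Δrow| = |Δcol|, so no pair attacks.

0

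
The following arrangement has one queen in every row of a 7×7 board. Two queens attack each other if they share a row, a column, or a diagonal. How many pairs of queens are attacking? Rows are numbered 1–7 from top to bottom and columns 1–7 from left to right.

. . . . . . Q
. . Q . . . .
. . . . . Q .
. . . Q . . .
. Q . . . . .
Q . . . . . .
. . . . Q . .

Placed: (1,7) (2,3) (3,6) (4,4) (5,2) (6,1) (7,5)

Same diagonal: (1,7)–(4,4) (|1−4| = |7−4| = 3); (5,2)–(6,1) (|5−6| = |2−1| = 1).
Total attacking pairs: 2.

2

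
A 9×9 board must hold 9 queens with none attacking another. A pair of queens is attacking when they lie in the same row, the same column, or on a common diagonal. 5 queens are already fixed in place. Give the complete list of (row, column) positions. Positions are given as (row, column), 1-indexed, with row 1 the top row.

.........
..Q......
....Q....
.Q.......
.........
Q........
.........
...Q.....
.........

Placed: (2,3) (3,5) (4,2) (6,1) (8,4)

Row 1: attacked by (2,3)→{2,3,4}; (3,5)→{3,5,7}; (4,2)→{2,5}; (6,1)→{1,6}; (8,4)→{4}. Safe: 8, 9. Place at column 9.
Row 5: attacked by (1,9)→{5,9}; (2,3)→{3,6}; (3,5)→{3,5,7}; (4,2)→{1,2,3}; (6,1)→{1,2}; (8,4)→{1,4,7}. Safe: 8. Place at column 8.
Row 7: attacked by (1,9)→{3,9}; (2,3)→{3,8}; (3,5)→{1,5,9}; (4,2)→{2,5}; (5,8)→{6,8}; (6,1)→{1,2}; (8,4)→{3,4,5}. Safe: 7. Place at column 7.
Row 9: attacked by (1,9)→{1,9}; (2,3)→{3}; (3,5)→{5}; (4,2)→{2,7}; (5,8)→{4,8}; (6,1)→{1,4}; (7,7)→{5,7,9}; (8,4)→{3,4,5}. Safe: 6. Place at column 6.
Columns [9, 3, 5, 2, 8, 1, 7, 4, 6], r−c [-8, -1, -2, 2, -3, 5, 0, 4, 3], r+c [10, 5, 8, 6, 13, 7, 14, 12, 15] are all distinct, so no two queens attack.

(1,9) (2,3) (3,5) (4,2) (5,8) (6,1) (7,7) (8,4) (9,6)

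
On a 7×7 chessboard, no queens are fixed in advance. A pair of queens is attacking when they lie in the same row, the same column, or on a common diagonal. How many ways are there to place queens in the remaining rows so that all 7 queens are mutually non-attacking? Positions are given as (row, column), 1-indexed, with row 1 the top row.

40

Branch on row 1: col 1 → 4; col 2 → 7; col 3 → 6; col 4 → 6; col 5 → 6; col 6 → 7; col 7 → 4.
Sum: 4 + 7 + 6 + 6 + 6 + 7 + 4 = 40.
(This is the classic 7-queens count.)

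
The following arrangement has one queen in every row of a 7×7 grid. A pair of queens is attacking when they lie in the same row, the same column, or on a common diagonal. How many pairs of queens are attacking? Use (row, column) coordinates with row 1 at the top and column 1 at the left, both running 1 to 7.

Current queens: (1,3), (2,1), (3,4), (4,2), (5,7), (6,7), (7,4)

Same column: (3,4)–(7,4) (column 4); (5,7)–(6,7) (column 7).
Same diagonal: (1,3)–(5,7) (|1−5| = |3−7| = 4); (3,4)–(6,7) (|3−6| = |4−7| = 3).
Total attacking pairs: 4.

4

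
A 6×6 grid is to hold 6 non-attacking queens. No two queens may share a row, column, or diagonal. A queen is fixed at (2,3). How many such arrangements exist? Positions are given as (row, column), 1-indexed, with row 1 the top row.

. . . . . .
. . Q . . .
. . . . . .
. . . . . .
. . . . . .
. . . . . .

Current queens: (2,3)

Branch on row 1: col 1 → 0; col 5 → 1; col 6 → 0.
Sum: 0 + 1 + 0 = 1.

1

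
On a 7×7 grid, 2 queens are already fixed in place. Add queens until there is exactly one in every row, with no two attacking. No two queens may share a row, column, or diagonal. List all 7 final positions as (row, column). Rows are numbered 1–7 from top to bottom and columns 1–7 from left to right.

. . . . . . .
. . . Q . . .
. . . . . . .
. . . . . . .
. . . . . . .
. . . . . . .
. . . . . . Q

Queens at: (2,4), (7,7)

(1,2) (2,4) (3,6) (4,1) (5,3) (6,5) (7,7)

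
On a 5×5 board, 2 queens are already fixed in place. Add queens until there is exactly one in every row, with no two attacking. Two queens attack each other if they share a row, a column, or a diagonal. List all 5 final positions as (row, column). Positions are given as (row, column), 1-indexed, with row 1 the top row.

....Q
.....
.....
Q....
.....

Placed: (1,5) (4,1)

(1,5) (2,2) (3,4) (4,1) (5,3)

Row 2: attacked by (1,5)→{4,5}; (4,1)→{1,3}. Safe: 2. Place at column 2.
Row 3: attacked by (1,5)→{3,5}; (2,2)→{1,2,3}; (4,1)→{1,2}. Safe: 4. Place at column 4.
Row 5: attacked by (1,5)→{1,5}; (2,2)→{2,5}; (3,4)→{2,4}; (4,1)→{1,2}. Safe: 3. Place at column 3.
Columns [5, 2, 4, 1, 3], r−c [-4, 0, -1, 3, 2], r+c [6, 4, 7, 5, 8] are all distinct, so no two queens attack.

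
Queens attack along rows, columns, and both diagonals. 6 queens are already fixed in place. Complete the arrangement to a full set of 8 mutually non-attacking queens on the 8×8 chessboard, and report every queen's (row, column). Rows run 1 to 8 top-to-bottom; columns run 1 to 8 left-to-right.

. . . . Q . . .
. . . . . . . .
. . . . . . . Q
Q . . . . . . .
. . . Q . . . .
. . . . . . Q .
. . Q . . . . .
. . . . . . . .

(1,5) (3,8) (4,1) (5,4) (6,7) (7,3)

(1,5) (2,2) (3,8) (4,1) (5,4) (6,7) (7,3) (8,6)

Row 2: attacked by (1,5)→{4,5,6}; (3,8)→{7,8}; (4,1)→{1,3}; (5,4)→{1,4,7}; (6,7)→{3,7}; (7,3)→{3,8}. Safe: 2. Place at column 2.
Row 8: attacked by (1,5)→{5}; (2,2)→{2,8}; (3,8)→{3,8}; (4,1)→{1,5}; (5,4)→{1,4,7}; (6,7)→{5,7}; (7,3)→{2,3,4}. Safe: 6. Place at column 6.
Columns [5, 2, 8, 1, 4, 7, 3, 6], r−c [-4, 0, -5, 3, 1, -1, 4, 2], r+c [6, 4, 11, 5, 9, 13, 10, 14] are all distinct, so no two queens attack.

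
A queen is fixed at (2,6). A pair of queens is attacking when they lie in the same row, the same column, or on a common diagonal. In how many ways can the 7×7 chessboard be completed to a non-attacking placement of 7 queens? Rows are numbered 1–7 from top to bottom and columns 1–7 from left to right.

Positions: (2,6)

4

Branch on row 1: col 1 → 1; col 2 → 1; col 3 → 1; col 4 → 1.
Sum: 1 + 1 + 1 + 1 = 4.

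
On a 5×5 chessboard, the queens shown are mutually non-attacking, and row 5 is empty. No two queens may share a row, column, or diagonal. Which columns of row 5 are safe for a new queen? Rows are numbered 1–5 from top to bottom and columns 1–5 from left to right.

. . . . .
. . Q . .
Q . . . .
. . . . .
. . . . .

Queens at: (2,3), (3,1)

(2,3) attacks row 5 at column 3.
(3,1) attacks row 5 at column 1 and diagonals 3.
Attacked columns: {1, 3}. Safe: {2, 4, 5}.

columns 2, 4, 5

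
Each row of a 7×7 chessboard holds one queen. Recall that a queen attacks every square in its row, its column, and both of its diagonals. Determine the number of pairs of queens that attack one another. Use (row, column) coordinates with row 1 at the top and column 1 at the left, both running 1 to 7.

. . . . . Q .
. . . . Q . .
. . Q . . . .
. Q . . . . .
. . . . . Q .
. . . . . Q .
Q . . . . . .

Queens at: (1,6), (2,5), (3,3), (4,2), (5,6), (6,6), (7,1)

6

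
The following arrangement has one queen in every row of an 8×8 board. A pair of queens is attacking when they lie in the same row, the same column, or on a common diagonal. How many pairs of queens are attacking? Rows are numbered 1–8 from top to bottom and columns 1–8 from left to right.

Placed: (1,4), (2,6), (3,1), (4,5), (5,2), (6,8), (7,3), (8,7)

0

All columns are distinct and no two queens satisfy |Δrow| = |Δcol|, so no pair attacks.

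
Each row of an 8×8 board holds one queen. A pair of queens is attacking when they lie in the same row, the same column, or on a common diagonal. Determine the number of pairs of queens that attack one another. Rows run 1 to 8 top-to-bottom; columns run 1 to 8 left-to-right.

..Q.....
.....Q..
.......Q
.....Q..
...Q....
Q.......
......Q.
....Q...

Same column: (2,6)–(4,6) (column 6).
Same diagonal: (1,3)–(4,6) (|1−4| = |3−6| = 3).
Total attacking pairs: 2.

2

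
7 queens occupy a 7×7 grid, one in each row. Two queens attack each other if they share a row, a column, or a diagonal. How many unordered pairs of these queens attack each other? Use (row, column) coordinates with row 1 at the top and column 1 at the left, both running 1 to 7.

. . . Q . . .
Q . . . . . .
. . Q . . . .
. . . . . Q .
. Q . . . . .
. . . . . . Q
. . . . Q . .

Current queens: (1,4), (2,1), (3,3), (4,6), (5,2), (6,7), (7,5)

0

All columns are distinct and no two queens satisfy |Δrow| = |Δcol|, so no pair attacks.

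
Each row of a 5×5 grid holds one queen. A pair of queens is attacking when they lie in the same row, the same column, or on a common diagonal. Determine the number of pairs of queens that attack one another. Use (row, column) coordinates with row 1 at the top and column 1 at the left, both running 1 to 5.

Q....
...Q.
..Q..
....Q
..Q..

3

Same column: (3,3)–(5,3) (column 3).
Same diagonal: (1,1)–(3,3) (|1−3| = |1−3| = 2); (2,4)–(3,3) (|2−3| = |4−3| = 1).
Total attacking pairs: 3.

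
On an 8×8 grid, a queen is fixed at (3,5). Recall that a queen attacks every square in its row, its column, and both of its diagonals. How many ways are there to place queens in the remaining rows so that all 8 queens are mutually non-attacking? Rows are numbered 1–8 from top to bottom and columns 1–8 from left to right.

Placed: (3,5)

12

Branch on row 1: col 1 → 1; col 2 → 1; col 4 → 6; col 6 → 3; col 8 → 1.
Sum: 1 + 1 + 6 + 3 + 1 = 12.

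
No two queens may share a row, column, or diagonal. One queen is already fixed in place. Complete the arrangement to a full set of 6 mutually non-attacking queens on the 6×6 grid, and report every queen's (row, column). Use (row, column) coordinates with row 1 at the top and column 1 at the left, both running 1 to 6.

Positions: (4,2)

(1,4) (2,1) (3,5) (4,2) (5,6) (6,3)

Row 1: attacked by (4,2)→{2,5}. Safe: 1, 3, 4, 6. Place at column 4.
Row 2: attacked by (1,4)→{3,4,5}; (4,2)→{2,4}. Safe: 1, 6. Place at column 1.
Row 3: attacked by (1,4)→{2,4,6}; (2,1)→{1,2}; (4,2)→{1,2,3}. Safe: 5. Place at column 5.
Row 5: attacked by (1,4)→{4}; (2,1)→{1,4}; (3,5)→{3,5}; (4,2)→{1,2,3}. Safe: 6. Place at column 6.
Row 6: attacked by (1,4)→{4}; (2,1)→{1,5}; (3,5)→{2,5}; (4,2)→{2,4}; (5,6)→{5,6}. Safe: 3. Place at column 3.
Columns [4, 1, 5, 2, 6, 3], r−c [-3, 1, -2, 2, -1, 3], r+c [5, 3, 8, 6, 11, 9] are all distinct, so no two queens attack.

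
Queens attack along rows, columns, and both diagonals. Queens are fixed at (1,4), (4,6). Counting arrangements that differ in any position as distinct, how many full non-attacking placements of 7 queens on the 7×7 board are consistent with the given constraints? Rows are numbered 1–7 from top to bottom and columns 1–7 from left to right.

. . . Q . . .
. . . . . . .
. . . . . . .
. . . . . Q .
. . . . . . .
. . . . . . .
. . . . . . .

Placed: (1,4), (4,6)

2

Branch on row 2: col 1 → 1; col 2 → 0; col 7 → 1.
Sum: 1 + 0 + 1 = 2.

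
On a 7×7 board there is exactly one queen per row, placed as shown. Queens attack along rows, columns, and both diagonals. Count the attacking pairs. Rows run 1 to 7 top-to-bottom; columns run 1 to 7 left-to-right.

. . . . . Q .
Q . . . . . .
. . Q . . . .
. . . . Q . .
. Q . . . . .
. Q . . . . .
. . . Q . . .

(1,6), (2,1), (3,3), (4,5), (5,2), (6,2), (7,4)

3

Same column: (5,2)–(6,2) (column 2).
Same diagonal: (1,6)–(5,2) (|1−5| = |6−2| = 4); (5,2)–(7,4) (|5−7| = |2−4| = 2).
Total attacking pairs: 3.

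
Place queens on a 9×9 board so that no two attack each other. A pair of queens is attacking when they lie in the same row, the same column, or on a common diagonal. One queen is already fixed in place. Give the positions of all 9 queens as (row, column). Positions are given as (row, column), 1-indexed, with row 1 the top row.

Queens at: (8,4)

Row 1: attacked by (8,4)→{4}. Safe: 1, 2, 3, 5, 6, 7, 8, 9. Place at column 7.
Row 2: attacked by (1,7)→{6,7,8}; (8,4)→{4}. Safe: 1, 2, 3, 5, 9. Place at column 5.
Row 3: attacked by (1,7)→{5,7,9}; (2,5)→{4,5,6}; (8,4)→{4,9}. Safe: 1, 2, 3, 8. Place at column 8.
Row 4: attacked by (1,7)→{4,7}; (2,5)→{3,5,7}; (3,8)→{7,8,9}; (8,4)→{4,8}. Safe: 1, 2, 6. Place at column 2.
Row 5: attacked by (1,7)→{3,7}; (2,5)→{2,5,8}; (3,8)→{6,8}; (4,2)→{1,2,3}; (8,4)→{1,4,7}. Safe: 9. Place at column 9.
Row 6: attacked by (1,7)→{2,7}; (2,5)→{1,5,9}; (3,8)→{5,8}; (4,2)→{2,4}; (5,9)→{8,9}; (8,4)→{2,4,6}. Safe: 3. Place at column 3.
Row 7: attacked by (1,7)→{1,7}; (2,5)→{5}; (3,8)→{4,8}; (4,2)→{2,5}; (5,9)→{7,9}; (6,3)→{2,3,4}; (8,4)→{3,4,5}. Safe: 6. Place at column 6.
Row 9: attacked by (1,7)→{7}; (2,5)→{5}; (3,8)→{2,8}; (4,2)→{2,7}; (5,9)→{5,9}; (6,3)→{3,6}; (7,6)→{4,6,8}; (8,4)→{3,4,5}. Safe: 1. Place at column 1.
Columns [7, 5, 8, 2, 9, 3, 6, 4, 1], r−c [-6, -3, -5, 2, -4, 3, 1, 4, 8], r+c [8, 7, 11, 6, 14, 9, 13, 12, 10] are all distinct, so no two queens attack.

(1,7) (2,5) (3,8) (4,2) (5,9) (6,3) (7,6) (8,4) (9,1)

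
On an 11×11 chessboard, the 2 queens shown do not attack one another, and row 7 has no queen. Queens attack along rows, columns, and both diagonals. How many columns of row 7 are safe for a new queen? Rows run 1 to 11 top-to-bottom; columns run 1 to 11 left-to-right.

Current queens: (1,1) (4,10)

8

(1,1) attacks row 7 at column 1 and diagonals 7.
(4,10) attacks row 7 at column 10 and diagonals 7.
Attacked columns: {1, 7, 10}. Safe: {2, 3, 4, 5, 6, 8, 9, 11}.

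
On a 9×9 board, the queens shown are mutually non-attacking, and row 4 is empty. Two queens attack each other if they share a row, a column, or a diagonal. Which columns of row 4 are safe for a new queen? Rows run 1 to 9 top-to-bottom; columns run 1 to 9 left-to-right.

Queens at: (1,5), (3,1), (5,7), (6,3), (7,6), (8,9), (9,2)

columns 4

(1,5) attacks row 4 at column 5 and diagonals 2, 8.
(3,1) attacks row 4 at column 1 and diagonals 2.
(5,7) attacks row 4 at column 7 and diagonals 6, 8.
(6,3) attacks row 4 at column 3 and diagonals 1, 5.
(7,6) attacks row 4 at column 6 and diagonals 3, 9.
(8,9) attacks row 4 at column 9 and diagonals 5.
(9,2) attacks row 4 at column 2 and diagonals 7.
Attacked columns: {1, 2, 3, 5, 6, 7, 8, 9}. Safe: {4}.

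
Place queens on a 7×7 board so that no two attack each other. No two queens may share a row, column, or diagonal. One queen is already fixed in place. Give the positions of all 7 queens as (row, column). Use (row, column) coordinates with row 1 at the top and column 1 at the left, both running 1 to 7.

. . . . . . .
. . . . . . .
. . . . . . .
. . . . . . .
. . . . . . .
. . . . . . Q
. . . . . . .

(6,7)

Row 1: attacked by (6,7)→{2,7}. Safe: 1, 3, 4, 5, 6. Place at column 4.
Row 2: attacked by (1,4)→{3,4,5}; (6,7)→{3,7}. Safe: 1, 2, 6. Place at column 6.
Row 3: attacked by (1,4)→{2,4,6}; (2,6)→{5,6,7}; (6,7)→{4,7}. Safe: 1, 3. Place at column 1.
Row 4: attacked by (1,4)→{1,4,7}; (2,6)→{4,6}; (3,1)→{1,2}; (6,7)→{5,7}. Safe: 3. Place at column 3.
Row 5: attacked by (1,4)→{4}; (2,6)→{3,6}; (3,1)→{1,3}; (4,3)→{2,3,4}; (6,7)→{6,7}. Safe: 5. Place at column 5.
Row 7: attacked by (1,4)→{4}; (2,6)→{1,6}; (3,1)→{1,5}; (4,3)→{3,6}; (5,5)→{3,5,7}; (6,7)→{6,7}. Safe: 2. Place at column 2.
Columns [4, 6, 1, 3, 5, 7, 2], r−c [-3, -4, 2, 1, 0, -1, 5], r+c [5, 8, 4, 7, 10, 13, 9] are all distinct, so no two queens attack.

(1,4) (2,6) (3,1) (4,3) (5,5) (6,7) (7,2)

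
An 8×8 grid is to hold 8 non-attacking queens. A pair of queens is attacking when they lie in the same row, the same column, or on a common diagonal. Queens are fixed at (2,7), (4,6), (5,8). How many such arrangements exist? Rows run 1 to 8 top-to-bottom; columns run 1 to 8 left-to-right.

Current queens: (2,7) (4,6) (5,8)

Branch on row 1: col 1 → 1; col 2 → 1; col 5 → 0.
Sum: 1 + 1 + 0 = 2.

2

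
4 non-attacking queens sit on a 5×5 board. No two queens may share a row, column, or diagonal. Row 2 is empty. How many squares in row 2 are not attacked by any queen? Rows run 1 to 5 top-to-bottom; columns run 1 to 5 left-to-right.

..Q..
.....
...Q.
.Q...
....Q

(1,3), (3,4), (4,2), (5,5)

(1,3) attacks row 2 at column 3 and diagonals 2, 4.
(3,4) attacks row 2 at column 4 and diagonals 3, 5.
(4,2) attacks row 2 at column 2 and diagonals 4.
(5,5) attacks row 2 at column 5 and diagonals 2.
Attacked columns: {2, 3, 4, 5}. Safe: {1}.

1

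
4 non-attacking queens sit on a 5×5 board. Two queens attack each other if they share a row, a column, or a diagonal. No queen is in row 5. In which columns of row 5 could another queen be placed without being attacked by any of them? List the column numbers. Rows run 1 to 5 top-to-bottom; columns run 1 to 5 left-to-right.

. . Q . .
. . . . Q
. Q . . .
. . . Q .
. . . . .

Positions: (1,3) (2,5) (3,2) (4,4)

columns 1

(1,3) attacks row 5 at column 3.
(2,5) attacks row 5 at column 5 and diagonals 2.
(3,2) attacks row 5 at column 2 and diagonals 4.
(4,4) attacks row 5 at column 4 and diagonals 3, 5.
Attacked columns: {2, 3, 4, 5}. Safe: {1}.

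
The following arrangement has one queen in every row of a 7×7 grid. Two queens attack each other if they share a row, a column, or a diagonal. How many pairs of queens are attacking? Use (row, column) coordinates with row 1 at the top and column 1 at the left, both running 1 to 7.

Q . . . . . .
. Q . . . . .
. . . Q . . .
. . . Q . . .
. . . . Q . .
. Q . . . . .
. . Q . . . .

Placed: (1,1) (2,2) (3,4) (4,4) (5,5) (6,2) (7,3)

11

Same column: (2,2)–(6,2) (column 2); (3,4)–(4,4) (column 4).
Same diagonal: (1,1)–(2,2) (|1−2| = |1−2| = 1); (1,1)–(4,4) (|1−4| = |1−4| = 3); (1,1)–(5,5) (|1−5| = |1−5| = 4); (2,2)–(4,4) (|2−4| = |2−4| = 2); (2,2)–(5,5) (|2−5| = |2−5| = 3); (4,4)–(5,5) (|4−5| = |4−5| = 1); (4,4)–(6,2) (|4−6| = |4−2| = 2); (5,5)–(7,3) (|5−7| = |5−3| = 2); (6,2)–(7,3) (|6−7| = |2−3| = 1).
Total attacking pairs: 11.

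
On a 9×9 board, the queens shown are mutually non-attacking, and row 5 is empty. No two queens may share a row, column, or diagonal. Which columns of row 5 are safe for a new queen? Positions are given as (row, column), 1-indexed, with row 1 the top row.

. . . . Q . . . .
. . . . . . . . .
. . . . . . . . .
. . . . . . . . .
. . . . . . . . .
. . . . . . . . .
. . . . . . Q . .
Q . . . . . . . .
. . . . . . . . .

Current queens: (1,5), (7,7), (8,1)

columns 2, 3, 6, 8

(1,5) attacks row 5 at column 5 and diagonals 1, 9.
(7,7) attacks row 5 at column 7 and diagonals 5, 9.
(8,1) attacks row 5 at column 1 and diagonals 4.
Attacked columns: {1, 4, 5, 7, 9}. Safe: {2, 3, 6, 8}.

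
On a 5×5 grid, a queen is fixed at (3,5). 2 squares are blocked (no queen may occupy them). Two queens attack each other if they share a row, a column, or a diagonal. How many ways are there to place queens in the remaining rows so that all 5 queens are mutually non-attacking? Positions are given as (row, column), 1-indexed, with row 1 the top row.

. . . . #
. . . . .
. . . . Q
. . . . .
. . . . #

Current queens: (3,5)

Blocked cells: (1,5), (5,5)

2

Branch on row 1: col 1 → 1; col 2 → 0; col 4 → 1.
Sum: 1 + 0 + 1 = 2.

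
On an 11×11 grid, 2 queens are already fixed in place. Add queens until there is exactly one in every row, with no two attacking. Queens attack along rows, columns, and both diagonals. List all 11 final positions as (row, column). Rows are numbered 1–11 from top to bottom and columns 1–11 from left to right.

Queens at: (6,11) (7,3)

Row 1: attacked by (6,11)→{6,11}; (7,3)→{3,9}. Safe: 1, 2, 4, 5, 7, 8, 10. Place at column 10.
Row 2: attacked by (1,10)→{9,10,11}; (6,11)→{7,11}; (7,3)→{3,8}. Safe: 1, 2, 4, 5, 6. Place at column 6.
Row 3: attacked by (1,10)→{8,10}; (2,6)→{5,6,7}; (6,11)→{8,11}; (7,3)→{3,7}. Safe: 1, 2, 4, 9. Place at column 4.
Row 4: attacked by (1,10)→{7,10}; (2,6)→{4,6,8}; (3,4)→{3,4,5}; (6,11)→{9,11}; (7,3)→{3,6}. Safe: 1, 2. Place at column 2.
Row 5: attacked by (1,10)→{6,10}; (2,6)→{3,6,9}; (3,4)→{2,4,6}; (4,2)→{1,2,3}; (6,11)→{10,11}; (7,3)→{1,3,5}. Safe: 7, 8. Place at column 7.
Row 8: attacked by (1,10)→{3,10}; (2,6)→{6}; (3,4)→{4,9}; (4,2)→{2,6}; (5,7)→{4,7,10}; (6,11)→{9,11}; (7,3)→{2,3,4}. Safe: 1, 5, 8. Place at column 1.
Row 9: attacked by (1,10)→{2,10}; (2,6)→{6}; (3,4)→{4,10}; (4,2)→{2,7}; (5,7)→{3,7,11}; (6,11)→{8,11}; (7,3)→{1,3,5}; (8,1)→{1,2}. Safe: 9. Place at column 9.
Row 10: attacked by (1,10)→{1,10}; (2,6)→{6}; (3,4)→{4,11}; (4,2)→{2,8}; (5,7)→{2,7}; (6,11)→{7,11}; (7,3)→{3,6}; (8,1)→{1,3}; (9,9)→{8,9,10}. Safe: 5. Place at column 5.
Row 11: attacked by (1,10)→{10}; (2,6)→{6}; (3,4)→{4}; (4,2)→{2,9}; (5,7)→{1,7}; (6,11)→{6,11}; (7,3)→{3,7}; (8,1)→{1,4}; (9,9)→{7,9,11}; (10,5)→{4,5,6}. Safe: 8. Place at column 8.
Columns [10, 6, 4, 2, 7, 11, 3, 1, 9, 5, 8], r−c [-9, -4, -1, 2, -2, -5, 4, 7, 0, 5, 3], r+c [11, 8, 7, 6, 12, 17, 10, 9, 18, 15, 19] are all distinct, so no two queens attack.

(1,10) (2,6) (3,4) (4,2) (5,7) (6,11) (7,3) (8,1) (9,9) (10,5) (11,8)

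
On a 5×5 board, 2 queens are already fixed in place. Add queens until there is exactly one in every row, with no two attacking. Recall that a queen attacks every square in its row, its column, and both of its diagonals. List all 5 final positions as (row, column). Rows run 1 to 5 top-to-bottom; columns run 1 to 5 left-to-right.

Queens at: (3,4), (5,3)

Row 1: attacked by (3,4)→{2,4}; (5,3)→{3}. Safe: 1, 5. Place at column 5.
Row 2: attacked by (1,5)→{4,5}; (3,4)→{3,4,5}; (5,3)→{3}. Safe: 1, 2. Place at column 2.
Row 4: attacked by (1,5)→{2,5}; (2,2)→{2,4}; (3,4)→{3,4,5}; (5,3)→{2,3,4}. Safe: 1. Place at column 1.
Columns [5, 2, 4, 1, 3], r−c [-4, 0, -1, 3, 2], r+c [6, 4, 7, 5, 8] are all distinct, so no two queens attack.

(1,5) (2,2) (3,4) (4,1) (5,3)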